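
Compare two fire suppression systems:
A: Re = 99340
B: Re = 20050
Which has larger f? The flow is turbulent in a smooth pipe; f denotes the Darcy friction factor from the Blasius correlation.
f(A) = 0.0178, f(B) = 0.02656. Answer: B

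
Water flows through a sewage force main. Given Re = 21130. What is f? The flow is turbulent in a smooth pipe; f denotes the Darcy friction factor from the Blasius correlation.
Formula: f = \frac{0.316}{Re^{0.25}}
f = 0.316/21130^0.25 = 0.02621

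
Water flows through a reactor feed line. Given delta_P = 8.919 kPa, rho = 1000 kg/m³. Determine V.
Formula: V = \sqrt{\frac{2 \Delta P}{\rho}}
V = √(2·(8.919·1000)/1000) = 4.224 m/s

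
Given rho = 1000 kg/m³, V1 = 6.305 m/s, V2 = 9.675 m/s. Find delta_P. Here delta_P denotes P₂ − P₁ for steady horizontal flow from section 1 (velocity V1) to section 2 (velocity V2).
Formula: \Delta P = \frac{1}{2} \rho (V_1^2 - V_2^2)
delta_P = 0.5·1000·(6.305² − 9.675²)/1000 = -26.93 kPa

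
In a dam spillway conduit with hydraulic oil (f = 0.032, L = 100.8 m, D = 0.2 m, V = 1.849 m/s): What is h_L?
Formula: h_L = f \frac{L}{D} \frac{V^2}{2g}
h_L = 0.032·(100.8/0.2)·1.849²/(2·9.81) = 2.81 m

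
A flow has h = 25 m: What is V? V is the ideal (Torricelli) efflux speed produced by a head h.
Formula: V = \sqrt{2 g h}
V = √(2·9.81·25) = 22.15 m/s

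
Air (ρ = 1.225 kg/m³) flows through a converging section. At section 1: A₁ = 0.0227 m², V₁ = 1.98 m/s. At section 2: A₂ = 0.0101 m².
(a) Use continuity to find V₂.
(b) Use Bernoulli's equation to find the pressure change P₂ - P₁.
(a) Continuity: A₁V₁=A₂V₂ -> V₂=A₁V₁/A₂=0.0227*1.98/0.0101=4.45 m/s
(b) Bernoulli: P₂-P₁=0.5*rho*(V₁^2-V₂^2)/1000=0.5*1.225*(1.98^2-4.45^2)/1000=-0.009728 kPa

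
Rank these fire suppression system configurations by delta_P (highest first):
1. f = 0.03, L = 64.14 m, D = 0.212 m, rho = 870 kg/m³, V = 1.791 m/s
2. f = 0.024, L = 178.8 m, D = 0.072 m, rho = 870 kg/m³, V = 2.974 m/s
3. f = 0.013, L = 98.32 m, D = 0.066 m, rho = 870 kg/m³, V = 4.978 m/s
Case 1: delta_P = 12.66 kPa
Case 2: delta_P = 229.3 kPa
Case 3: delta_P = 208.8 kPa
Ranking (highest first): 2, 3, 1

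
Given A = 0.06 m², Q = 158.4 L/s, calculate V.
Formula: Q = A V
Substituting knowns: 158.4 = 0.06·V·1000
Solving for V: V = (158.4/1000)/0.06 = 2.64 m/s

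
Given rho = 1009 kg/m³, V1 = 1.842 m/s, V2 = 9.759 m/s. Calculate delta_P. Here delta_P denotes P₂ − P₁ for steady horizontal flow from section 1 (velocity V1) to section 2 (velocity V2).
Formula: \Delta P = \frac{1}{2} \rho (V_1^2 - V_2^2)
delta_P = 0.5·1009·(1.842² − 9.759²)/1000 = -46.34 kPa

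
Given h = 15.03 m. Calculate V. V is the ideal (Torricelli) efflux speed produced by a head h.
Formula: V = \sqrt{2 g h}
V = √(2·9.81·15.03) = 17.17 m/s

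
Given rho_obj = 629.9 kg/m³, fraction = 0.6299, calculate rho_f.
Formula: f_{sub} = \frac{\rho_{obj}}{\rho_f}
Substituting knowns: 0.6299 = 629.9/rho_f
Solving for rho_f: rho_f = 629.9/0.6299 = 1000 kg/m³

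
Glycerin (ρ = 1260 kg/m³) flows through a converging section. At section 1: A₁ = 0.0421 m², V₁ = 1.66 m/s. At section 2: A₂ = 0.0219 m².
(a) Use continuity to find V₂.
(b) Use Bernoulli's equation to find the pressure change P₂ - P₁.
(a) Continuity: A₁V₁=A₂V₂ -> V₂=A₁V₁/A₂=0.0421*1.66/0.0219=3.19 m/s
(b) Bernoulli: P₂-P₁=0.5*rho*(V₁^2-V₂^2)/1000=0.5*1260*(1.66^2-3.19^2)/1000=-4.675 kPa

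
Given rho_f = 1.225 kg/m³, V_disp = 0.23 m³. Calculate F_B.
Formula: F_B = \rho_f g V_{disp}
F_B = 1.225·9.81·0.23 = 2.764 N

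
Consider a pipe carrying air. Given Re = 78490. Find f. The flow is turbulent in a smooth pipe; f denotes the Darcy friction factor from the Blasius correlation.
Formula: f = \frac{0.316}{Re^{0.25}}
f = 0.316/78490^0.25 = 0.01888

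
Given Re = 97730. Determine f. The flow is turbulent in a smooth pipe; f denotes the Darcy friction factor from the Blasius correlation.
Formula: f = \frac{0.316}{Re^{0.25}}
f = 0.316/97730^0.25 = 0.01787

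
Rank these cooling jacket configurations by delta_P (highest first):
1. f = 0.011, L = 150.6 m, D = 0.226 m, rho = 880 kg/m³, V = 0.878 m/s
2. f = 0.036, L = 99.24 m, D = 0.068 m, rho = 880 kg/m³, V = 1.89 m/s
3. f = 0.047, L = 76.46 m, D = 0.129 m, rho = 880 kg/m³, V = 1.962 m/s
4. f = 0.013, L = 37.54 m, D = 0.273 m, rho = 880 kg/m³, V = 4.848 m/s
Case 1: delta_P = 2.486 kPa
Case 2: delta_P = 82.58 kPa
Case 3: delta_P = 47.18 kPa
Case 4: delta_P = 18.49 kPa
Ranking (highest first): 2, 3, 4, 1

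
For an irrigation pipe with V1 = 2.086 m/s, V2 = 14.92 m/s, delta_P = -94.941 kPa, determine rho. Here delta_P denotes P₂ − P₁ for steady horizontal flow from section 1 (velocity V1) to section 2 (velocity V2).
Formula: \Delta P = \frac{1}{2} \rho (V_1^2 - V_2^2)
Substituting knowns: -94.941 = 0.5·rho·(2.086² − 14.92²)/1000
Solving for rho: rho = 2·(-94.941·1000)/(2.086² − 14.92²) = 870 kg/m³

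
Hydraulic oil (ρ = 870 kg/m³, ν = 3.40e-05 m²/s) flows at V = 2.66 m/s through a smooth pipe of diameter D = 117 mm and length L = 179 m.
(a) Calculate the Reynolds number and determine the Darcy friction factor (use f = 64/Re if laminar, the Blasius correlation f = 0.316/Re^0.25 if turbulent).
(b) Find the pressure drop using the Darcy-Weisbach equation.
(a) Re = V·D/ν = 2.66·0.117/3.40e-05 = 9153.5 → turbulent (Re > 4000); f = 0.316/Re^0.25 = 0.316/9153.5^0.25 = 0.032307
(b) Darcy-Weisbach: ΔP = f·(L/D)·½ρV²/1000 = 0.032307·(179/0.117)·½·870·2.66²/1000 = 152.1 kPa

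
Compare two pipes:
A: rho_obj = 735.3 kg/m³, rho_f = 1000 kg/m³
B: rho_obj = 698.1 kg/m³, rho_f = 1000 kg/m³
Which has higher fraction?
fraction(A) = 0.7353, fraction(B) = 0.6981. Answer: A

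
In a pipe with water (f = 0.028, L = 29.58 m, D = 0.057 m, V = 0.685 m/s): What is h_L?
Formula: h_L = f \frac{L}{D} \frac{V^2}{2g}
h_L = 0.028·(29.58/0.057)·0.685²/(2·9.81) = 0.3475 m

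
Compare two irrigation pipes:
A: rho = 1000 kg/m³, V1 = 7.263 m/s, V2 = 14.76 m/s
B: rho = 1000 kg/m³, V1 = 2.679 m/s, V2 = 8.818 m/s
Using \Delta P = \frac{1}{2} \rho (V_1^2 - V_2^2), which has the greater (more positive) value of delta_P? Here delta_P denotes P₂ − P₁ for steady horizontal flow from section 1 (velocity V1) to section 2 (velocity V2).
delta_P(A) = -82.55 kPa, delta_P(B) = -35.29 kPa. Answer: B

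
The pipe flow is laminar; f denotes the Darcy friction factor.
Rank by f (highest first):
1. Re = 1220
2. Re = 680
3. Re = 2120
Case 1: f = 0.05246
Case 2: f = 0.09412
Case 3: f = 0.03019
Ranking (highest first): 2, 1, 3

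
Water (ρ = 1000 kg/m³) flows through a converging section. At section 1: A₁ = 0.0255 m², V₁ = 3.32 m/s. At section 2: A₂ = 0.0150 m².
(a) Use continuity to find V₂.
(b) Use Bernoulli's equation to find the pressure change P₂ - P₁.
(a) Continuity: A₁V₁=A₂V₂ -> V₂=A₁V₁/A₂=0.0255*3.32/0.0150=5.64 m/s
(b) Bernoulli: P₂-P₁=0.5*rho*(V₁^2-V₂^2)/1000=0.5*1000*(3.32^2-5.64^2)/1000=-10.39 kPa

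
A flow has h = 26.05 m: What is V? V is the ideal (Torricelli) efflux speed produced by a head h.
Formula: V = \sqrt{2 g h}
V = √(2·9.81·26.05) = 22.61 m/s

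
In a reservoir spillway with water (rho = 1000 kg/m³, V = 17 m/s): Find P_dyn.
Formula: P_{dyn} = \frac{1}{2} \rho V^2
P_dyn = 0.5·1000·17²/1000 = 144.5 kPa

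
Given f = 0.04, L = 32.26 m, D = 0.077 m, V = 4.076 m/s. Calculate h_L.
Formula: h_L = f \frac{L}{D} \frac{V^2}{2g}
h_L = 0.04·(32.26/0.077)·4.076²/(2·9.81) = 14.19 m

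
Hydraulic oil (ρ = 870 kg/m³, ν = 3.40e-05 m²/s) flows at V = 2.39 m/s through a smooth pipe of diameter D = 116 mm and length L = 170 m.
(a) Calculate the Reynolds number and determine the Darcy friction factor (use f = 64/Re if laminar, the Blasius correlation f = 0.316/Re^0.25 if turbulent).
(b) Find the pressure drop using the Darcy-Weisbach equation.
(a) Re = V·D/ν = 2.39·0.116/3.40e-05 = 8154.1 → turbulent (Re > 4000); f = 0.316/Re^0.25 = 0.316/8154.1^0.25 = 0.033254
(b) Darcy-Weisbach: ΔP = f·(L/D)·½ρV²/1000 = 0.033254·(170/0.116)·½·870·2.39²/1000 = 121.1 kPa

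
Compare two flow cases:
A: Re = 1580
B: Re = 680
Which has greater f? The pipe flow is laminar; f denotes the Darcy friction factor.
f(A) = 0.04051, f(B) = 0.09412. Answer: B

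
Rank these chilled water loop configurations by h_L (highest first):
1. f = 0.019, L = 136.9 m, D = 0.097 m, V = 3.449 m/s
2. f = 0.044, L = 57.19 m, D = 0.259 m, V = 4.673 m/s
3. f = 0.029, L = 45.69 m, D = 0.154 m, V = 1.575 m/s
Case 1: h_L = 16.26 m
Case 2: h_L = 10.81 m
Case 3: h_L = 1.088 m
Ranking (highest first): 1, 2, 3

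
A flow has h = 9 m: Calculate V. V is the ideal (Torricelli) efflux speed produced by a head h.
Formula: V = \sqrt{2 g h}
V = √(2·9.81·9) = 13.29 m/s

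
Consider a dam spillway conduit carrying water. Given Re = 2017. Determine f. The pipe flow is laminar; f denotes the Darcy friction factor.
Formula: f = \frac{64}{Re}
f = 64/2017 = 0.03173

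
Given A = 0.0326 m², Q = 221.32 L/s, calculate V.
Formula: Q = A V
Substituting knowns: 221.32 = 0.0326·V·1000
Solving for V: V = (221.32/1000)/0.0326 = 6.789 m/s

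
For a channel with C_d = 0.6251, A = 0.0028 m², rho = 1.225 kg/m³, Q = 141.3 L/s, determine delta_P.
Formula: Q = C_d A \sqrt{\frac{2 \Delta P}{\rho}}
Substituting knowns: 141.3 = 0.6251·0.0028·√(2·(delta_P·1000)/1.225)·1000
Solving for delta_P: delta_P = ((141.3/1000)/(0.6251·0.0028))²·1.225/2/1000 = 3.992 kPa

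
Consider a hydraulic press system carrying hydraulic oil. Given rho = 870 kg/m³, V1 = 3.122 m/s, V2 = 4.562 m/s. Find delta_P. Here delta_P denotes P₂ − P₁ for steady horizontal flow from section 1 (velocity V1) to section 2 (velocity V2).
Formula: \Delta P = \frac{1}{2} \rho (V_1^2 - V_2^2)
delta_P = 0.5·870·(3.122² − 4.562²)/1000 = -4.813 kPa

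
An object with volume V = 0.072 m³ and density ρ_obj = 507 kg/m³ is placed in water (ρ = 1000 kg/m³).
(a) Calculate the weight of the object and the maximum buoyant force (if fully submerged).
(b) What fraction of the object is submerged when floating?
(a) W=rho_obj*g*V=507*9.81*0.072=358.1 N; F_B(max)=rho*g*V=1000*9.81*0.072=706.3 N
(b) Floating fraction=rho_obj/rho=507/1000=0.507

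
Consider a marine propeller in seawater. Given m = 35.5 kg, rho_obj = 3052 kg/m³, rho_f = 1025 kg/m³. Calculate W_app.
Formula: W_{app} = mg\left(1 - \frac{\rho_f}{\rho_{obj}}\right)
W_app = 35.5·9.81·(1 − 1025/3052) = 231.3 N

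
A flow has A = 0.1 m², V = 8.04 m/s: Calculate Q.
Formula: Q = A V
Q = 0.1·8.04·1000 = 804 L/s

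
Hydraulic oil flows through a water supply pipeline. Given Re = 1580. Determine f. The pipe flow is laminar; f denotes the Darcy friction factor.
Formula: f = \frac{64}{Re}
f = 64/1580 = 0.04051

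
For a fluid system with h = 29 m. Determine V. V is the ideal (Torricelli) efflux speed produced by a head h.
Formula: V = \sqrt{2 g h}
V = √(2·9.81·29) = 23.85 m/s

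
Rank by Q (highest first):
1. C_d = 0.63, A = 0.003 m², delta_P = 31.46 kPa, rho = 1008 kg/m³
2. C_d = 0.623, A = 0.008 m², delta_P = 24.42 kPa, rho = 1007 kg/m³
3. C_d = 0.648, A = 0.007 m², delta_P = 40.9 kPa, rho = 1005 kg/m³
Case 1: Q = 14.93 L/s
Case 2: Q = 34.71 L/s
Case 3: Q = 40.92 L/s
Ranking (highest first): 3, 2, 1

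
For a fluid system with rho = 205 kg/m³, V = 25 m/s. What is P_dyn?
Formula: P_{dyn} = \frac{1}{2} \rho V^2
P_dyn = 0.5·205·25²/1000 = 64.06 kPa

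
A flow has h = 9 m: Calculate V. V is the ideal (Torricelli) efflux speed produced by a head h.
Formula: V = \sqrt{2 g h}
V = √(2·9.81·9) = 13.29 m/s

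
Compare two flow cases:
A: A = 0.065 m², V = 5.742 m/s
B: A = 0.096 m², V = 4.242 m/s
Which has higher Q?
Q(A) = 373.2 L/s, Q(B) = 407.2 L/s. Answer: B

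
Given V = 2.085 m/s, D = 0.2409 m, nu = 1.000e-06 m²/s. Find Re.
Formula: Re = \frac{V D}{\nu}
Re = 2.085·0.2409/1.000e-06 = 502277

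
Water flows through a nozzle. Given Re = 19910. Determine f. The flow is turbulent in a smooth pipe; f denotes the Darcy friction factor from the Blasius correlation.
Formula: f = \frac{0.316}{Re^{0.25}}
f = 0.316/19910^0.25 = 0.0266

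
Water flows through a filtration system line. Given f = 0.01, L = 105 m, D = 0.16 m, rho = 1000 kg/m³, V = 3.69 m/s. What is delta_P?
Formula: \Delta P = f \frac{L}{D} \frac{\rho V^2}{2}
delta_P = 0.01·(105/0.16)·0.5·1000·3.69²/1000 = 44.68 kPa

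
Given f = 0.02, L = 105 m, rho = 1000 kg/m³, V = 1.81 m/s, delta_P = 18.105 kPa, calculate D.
Formula: \Delta P = f \frac{L}{D} \frac{\rho V^2}{2}
Substituting knowns: 18.105 = 0.02·(105/D)·0.5·1000·1.81²/1000
Solving for D: D = 0.02·105·0.5·1000·1.81²/(18.105·1000) = 0.19 m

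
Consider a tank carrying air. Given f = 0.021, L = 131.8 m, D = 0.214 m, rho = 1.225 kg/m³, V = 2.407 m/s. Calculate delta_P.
Formula: \Delta P = f \frac{L}{D} \frac{\rho V^2}{2}
delta_P = 0.021·(131.8/0.214)·0.5·1.225·2.407²/1000 = 0.0459 kPa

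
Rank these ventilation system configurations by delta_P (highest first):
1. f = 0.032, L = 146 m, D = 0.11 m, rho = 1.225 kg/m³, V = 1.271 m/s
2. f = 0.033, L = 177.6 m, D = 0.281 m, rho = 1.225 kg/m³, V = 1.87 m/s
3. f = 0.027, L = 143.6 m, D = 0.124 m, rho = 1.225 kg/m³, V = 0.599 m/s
Case 1: delta_P = 0.04202 kPa
Case 2: delta_P = 0.04467 kPa
Case 3: delta_P = 0.006872 kPa
Ranking (highest first): 2, 1, 3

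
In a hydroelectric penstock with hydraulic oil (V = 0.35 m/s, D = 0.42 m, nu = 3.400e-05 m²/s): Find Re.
Formula: Re = \frac{V D}{\nu}
Re = 0.35·0.42/3.400e-05 = 4324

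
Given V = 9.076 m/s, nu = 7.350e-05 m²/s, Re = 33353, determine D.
Formula: Re = \frac{V D}{\nu}
Substituting knowns: 33353 = 9.076·D/7.350e-05
Solving for D: D = 33353·7.350e-05/9.076 = 0.2701 m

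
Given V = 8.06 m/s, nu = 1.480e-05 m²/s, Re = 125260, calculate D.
Formula: Re = \frac{V D}{\nu}
Substituting knowns: 125260 = 8.06·D/1.480e-05
Solving for D: D = 125260·1.480e-05/8.06 = 0.23 m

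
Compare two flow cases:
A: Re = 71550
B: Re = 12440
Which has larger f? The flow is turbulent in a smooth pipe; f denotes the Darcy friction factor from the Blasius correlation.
f(A) = 0.01932, f(B) = 0.02992. Answer: B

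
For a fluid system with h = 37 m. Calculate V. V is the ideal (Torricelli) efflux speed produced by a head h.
Formula: V = \sqrt{2 g h}
V = √(2·9.81·37) = 26.94 m/s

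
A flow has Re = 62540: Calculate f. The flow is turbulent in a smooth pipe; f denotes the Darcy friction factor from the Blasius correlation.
Formula: f = \frac{0.316}{Re^{0.25}}
f = 0.316/62540^0.25 = 0.01998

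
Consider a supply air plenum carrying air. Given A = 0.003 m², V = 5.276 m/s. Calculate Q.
Formula: Q = A V
Q = 0.003·5.276·1000 = 15.83 L/s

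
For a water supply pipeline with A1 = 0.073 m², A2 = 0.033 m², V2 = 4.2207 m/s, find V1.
Formula: V_2 = \frac{A_1 V_1}{A_2}
Substituting knowns: 4.2207 = 0.073·V1/0.033
Solving for V1: V1 = 4.2207·0.033/0.073 = 1.908 m/s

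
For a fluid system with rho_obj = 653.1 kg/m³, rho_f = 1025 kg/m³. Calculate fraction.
Formula: f_{sub} = \frac{\rho_{obj}}{\rho_f}
fraction = 653.1/1025 = 0.6372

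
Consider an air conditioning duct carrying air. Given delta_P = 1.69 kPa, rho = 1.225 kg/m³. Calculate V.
Formula: V = \sqrt{\frac{2 \Delta P}{\rho}}
V = √(2·(1.69·1000)/1.225) = 52.53 m/s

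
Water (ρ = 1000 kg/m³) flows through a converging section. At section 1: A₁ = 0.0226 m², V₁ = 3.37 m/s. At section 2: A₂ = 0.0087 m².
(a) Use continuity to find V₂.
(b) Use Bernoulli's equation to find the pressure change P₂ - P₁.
(a) Continuity: A₁V₁=A₂V₂ -> V₂=A₁V₁/A₂=0.0226*3.37/0.0087=8.75 m/s
(b) Bernoulli: P₂-P₁=0.5*rho*(V₁^2-V₂^2)/1000=0.5*1000*(3.37^2-8.75^2)/1000=-32.6 kPa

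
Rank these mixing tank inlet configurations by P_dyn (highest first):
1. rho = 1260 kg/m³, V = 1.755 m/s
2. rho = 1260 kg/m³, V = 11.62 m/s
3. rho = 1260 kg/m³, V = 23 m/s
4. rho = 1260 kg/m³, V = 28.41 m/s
Case 1: P_dyn = 1.94 kPa
Case 2: P_dyn = 85.07 kPa
Case 3: P_dyn = 333.3 kPa
Case 4: P_dyn = 508.5 kPa
Ranking (highest first): 4, 3, 2, 1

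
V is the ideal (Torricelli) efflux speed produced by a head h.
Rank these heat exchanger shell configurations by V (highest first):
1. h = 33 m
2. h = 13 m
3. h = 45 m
Case 1: V = 25.45 m/s
Case 2: V = 15.97 m/s
Case 3: V = 29.71 m/s
Ranking (highest first): 3, 1, 2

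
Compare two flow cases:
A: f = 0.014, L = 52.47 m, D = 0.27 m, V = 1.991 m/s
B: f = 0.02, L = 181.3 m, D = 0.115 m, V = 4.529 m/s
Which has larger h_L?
h_L(A) = 0.5497 m, h_L(B) = 32.96 m. Answer: B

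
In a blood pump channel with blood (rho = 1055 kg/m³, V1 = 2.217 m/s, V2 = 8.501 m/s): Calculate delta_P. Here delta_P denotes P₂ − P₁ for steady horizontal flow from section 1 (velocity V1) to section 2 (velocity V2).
Formula: \Delta P = \frac{1}{2} \rho (V_1^2 - V_2^2)
delta_P = 0.5·1055·(2.217² − 8.501²)/1000 = -35.53 kPa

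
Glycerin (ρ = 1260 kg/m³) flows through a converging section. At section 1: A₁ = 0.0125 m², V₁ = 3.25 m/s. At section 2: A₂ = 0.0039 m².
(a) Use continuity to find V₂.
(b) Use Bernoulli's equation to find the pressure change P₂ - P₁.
(a) Continuity: A₁V₁=A₂V₂ -> V₂=A₁V₁/A₂=0.0125*3.25/0.0039=10.42 m/s
(b) Bernoulli: P₂-P₁=0.5*rho*(V₁^2-V₂^2)/1000=0.5*1260*(3.25^2-10.42^2)/1000=-61.75 kPa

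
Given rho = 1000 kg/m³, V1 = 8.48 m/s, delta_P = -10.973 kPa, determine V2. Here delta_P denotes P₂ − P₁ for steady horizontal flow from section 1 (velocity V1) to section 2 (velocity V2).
Formula: \Delta P = \frac{1}{2} \rho (V_1^2 - V_2^2)
Substituting knowns: -10.973 = 0.5·1000·(8.48² − V2²)/1000
Solving for V2: V2 = √(8.48² − 2·(-10.973·1000)/1000) = 9.688 m/s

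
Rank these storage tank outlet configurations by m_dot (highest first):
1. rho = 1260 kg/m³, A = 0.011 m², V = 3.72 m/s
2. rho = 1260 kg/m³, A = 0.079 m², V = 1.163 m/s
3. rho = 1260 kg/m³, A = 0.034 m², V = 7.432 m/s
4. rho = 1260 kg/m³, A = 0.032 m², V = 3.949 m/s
Case 1: m_dot = 51.56 kg/s
Case 2: m_dot = 115.8 kg/s
Case 3: m_dot = 318.4 kg/s
Case 4: m_dot = 159.2 kg/s
Ranking (highest first): 3, 4, 2, 1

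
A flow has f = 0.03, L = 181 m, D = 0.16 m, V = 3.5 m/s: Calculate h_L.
Formula: h_L = f \frac{L}{D} \frac{V^2}{2g}
h_L = 0.03·(181/0.16)·3.5²/(2·9.81) = 21.19 m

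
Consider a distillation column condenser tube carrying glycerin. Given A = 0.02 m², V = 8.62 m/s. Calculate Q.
Formula: Q = A V
Q = 0.02·8.62·1000 = 172.4 L/s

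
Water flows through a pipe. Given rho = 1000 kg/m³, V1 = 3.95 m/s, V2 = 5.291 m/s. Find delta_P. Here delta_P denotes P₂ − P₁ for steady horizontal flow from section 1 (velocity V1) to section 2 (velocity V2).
Formula: \Delta P = \frac{1}{2} \rho (V_1^2 - V_2^2)
delta_P = 0.5·1000·(3.95² − 5.291²)/1000 = -6.196 kPa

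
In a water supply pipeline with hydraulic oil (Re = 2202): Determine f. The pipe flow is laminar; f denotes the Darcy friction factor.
Formula: f = \frac{64}{Re}
f = 64/2202 = 0.02906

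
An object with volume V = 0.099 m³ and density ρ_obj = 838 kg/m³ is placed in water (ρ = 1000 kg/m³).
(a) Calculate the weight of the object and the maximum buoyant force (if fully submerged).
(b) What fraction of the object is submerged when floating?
(a) W=rho_obj*g*V=838*9.81*0.099=813.9 N; F_B(max)=rho*g*V=1000*9.81*0.099=971.2 N
(b) Floating fraction=rho_obj/rho=838/1000=0.838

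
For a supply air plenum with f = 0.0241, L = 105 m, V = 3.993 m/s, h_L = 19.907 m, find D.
Formula: h_L = f \frac{L}{D} \frac{V^2}{2g}
Substituting knowns: 19.907 = 0.0241·(105/D)·3.993²/(2·9.81)
Solving for D: D = 0.0241·105·3.993²/(2·9.81·19.907) = 0.1033 m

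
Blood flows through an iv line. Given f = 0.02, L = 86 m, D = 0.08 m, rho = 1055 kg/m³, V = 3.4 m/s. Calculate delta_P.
Formula: \Delta P = f \frac{L}{D} \frac{\rho V^2}{2}
delta_P = 0.02·(86/0.08)·0.5·1055·3.4²/1000 = 131.1 kPa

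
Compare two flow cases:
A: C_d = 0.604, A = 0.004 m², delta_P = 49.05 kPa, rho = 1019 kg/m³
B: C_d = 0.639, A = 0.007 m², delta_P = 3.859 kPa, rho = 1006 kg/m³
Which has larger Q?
Q(A) = 23.71 L/s, Q(B) = 12.39 L/s. Answer: A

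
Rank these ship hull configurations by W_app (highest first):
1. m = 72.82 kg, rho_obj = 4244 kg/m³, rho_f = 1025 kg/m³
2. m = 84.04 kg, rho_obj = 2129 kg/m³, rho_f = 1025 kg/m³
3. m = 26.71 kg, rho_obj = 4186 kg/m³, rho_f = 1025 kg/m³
Case 1: W_app = 541.8 N
Case 2: W_app = 427.5 N
Case 3: W_app = 197.9 N
Ranking (highest first): 1, 2, 3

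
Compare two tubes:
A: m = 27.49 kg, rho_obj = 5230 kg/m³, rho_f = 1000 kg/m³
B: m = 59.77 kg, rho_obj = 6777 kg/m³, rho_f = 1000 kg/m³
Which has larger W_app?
W_app(A) = 218.1 N, W_app(B) = 499.8 N. Answer: B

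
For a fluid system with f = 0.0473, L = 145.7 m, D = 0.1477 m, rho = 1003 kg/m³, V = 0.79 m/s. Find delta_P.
Formula: \Delta P = f \frac{L}{D} \frac{\rho V^2}{2}
delta_P = 0.0473·(145.7/0.1477)·0.5·1003·0.79²/1000 = 14.6 kPa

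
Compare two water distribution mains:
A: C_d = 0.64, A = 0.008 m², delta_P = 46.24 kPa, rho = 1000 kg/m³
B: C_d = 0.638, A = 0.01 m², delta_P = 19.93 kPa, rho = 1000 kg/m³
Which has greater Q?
Q(A) = 49.24 L/s, Q(B) = 40.28 L/s. Answer: A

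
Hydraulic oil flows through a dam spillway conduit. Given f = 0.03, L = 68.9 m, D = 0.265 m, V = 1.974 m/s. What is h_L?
Formula: h_L = f \frac{L}{D} \frac{V^2}{2g}
h_L = 0.03·(68.9/0.265)·1.974²/(2·9.81) = 1.549 m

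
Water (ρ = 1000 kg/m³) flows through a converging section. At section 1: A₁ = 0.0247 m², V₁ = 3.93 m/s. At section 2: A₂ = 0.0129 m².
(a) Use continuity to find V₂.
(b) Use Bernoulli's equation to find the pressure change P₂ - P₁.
(a) Continuity: A₁V₁=A₂V₂ -> V₂=A₁V₁/A₂=0.0247*3.93/0.0129=7.52 m/s
(b) Bernoulli: P₂-P₁=0.5*rho*(V₁^2-V₂^2)/1000=0.5*1000*(3.93^2-7.52^2)/1000=-20.55 kPa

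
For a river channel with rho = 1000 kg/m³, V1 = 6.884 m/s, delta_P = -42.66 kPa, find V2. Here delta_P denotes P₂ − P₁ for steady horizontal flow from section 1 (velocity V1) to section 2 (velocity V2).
Formula: \Delta P = \frac{1}{2} \rho (V_1^2 - V_2^2)
Substituting knowns: -42.66 = 0.5·1000·(6.884² − V2²)/1000
Solving for V2: V2 = √(6.884² − 2·(-42.66·1000)/1000) = 11.52 m/s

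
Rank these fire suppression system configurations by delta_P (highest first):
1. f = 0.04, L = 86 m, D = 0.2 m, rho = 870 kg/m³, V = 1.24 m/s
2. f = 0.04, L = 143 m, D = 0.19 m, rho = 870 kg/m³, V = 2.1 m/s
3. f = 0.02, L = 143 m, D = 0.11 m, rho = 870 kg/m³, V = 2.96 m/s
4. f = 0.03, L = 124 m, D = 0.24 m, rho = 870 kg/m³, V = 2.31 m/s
Case 1: delta_P = 11.5 kPa
Case 2: delta_P = 57.75 kPa
Case 3: delta_P = 99.09 kPa
Case 4: delta_P = 35.98 kPa
Ranking (highest first): 3, 2, 4, 1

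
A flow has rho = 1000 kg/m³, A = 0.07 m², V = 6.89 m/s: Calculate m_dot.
Formula: \dot{m} = \rho A V
m_dot = 1000·0.07·6.89 = 482.3 kg/s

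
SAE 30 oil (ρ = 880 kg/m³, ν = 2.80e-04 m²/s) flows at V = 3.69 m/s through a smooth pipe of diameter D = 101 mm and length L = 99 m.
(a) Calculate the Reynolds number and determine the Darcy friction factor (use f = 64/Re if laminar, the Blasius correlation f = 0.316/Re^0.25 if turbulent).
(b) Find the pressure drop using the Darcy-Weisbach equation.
(a) Re = V·D/ν = 3.69·0.101/2.80e-04 = 1331 → laminar (Re < 2300); f = 64/Re = 64/1331 = 0.048084
(b) Darcy-Weisbach: ΔP = f·(L/D)·½ρV²/1000 = 0.048084·(99/0.101)·½·880·3.69²/1000 = 282.4 kPa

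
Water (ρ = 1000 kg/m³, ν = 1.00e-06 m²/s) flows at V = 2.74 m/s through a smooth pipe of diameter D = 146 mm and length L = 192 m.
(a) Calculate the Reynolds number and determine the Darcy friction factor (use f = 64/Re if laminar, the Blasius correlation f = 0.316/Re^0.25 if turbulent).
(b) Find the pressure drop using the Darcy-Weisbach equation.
(a) Re = V·D/ν = 2.74·0.146/1.00e-06 = 400040 → turbulent (Re > 4000); f = 0.316/Re^0.25 = 0.316/400040^0.25 = 0.012565 (Blasius is strictly valid for Re ≲ 1e5; used here as the smooth-pipe estimate the problem specifies)
(b) Darcy-Weisbach: ΔP = f·(L/D)·½ρV²/1000 = 0.012565·(192/0.146)·½·1000·2.74²/1000 = 62.03 kPa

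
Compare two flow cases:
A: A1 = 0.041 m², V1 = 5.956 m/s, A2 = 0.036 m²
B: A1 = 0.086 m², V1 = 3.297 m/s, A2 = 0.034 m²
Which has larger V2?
V2(A) = 6.783 m/s, V2(B) = 8.339 m/s. Answer: B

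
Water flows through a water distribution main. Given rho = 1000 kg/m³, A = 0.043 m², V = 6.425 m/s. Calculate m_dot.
Formula: \dot{m} = \rho A V
m_dot = 1000·0.043·6.425 = 276.3 kg/s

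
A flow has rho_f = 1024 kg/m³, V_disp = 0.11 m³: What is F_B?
Formula: F_B = \rho_f g V_{disp}
F_B = 1024·9.81·0.11 = 1105 N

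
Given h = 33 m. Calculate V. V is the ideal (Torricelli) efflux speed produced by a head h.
Formula: V = \sqrt{2 g h}
V = √(2·9.81·33) = 25.45 m/s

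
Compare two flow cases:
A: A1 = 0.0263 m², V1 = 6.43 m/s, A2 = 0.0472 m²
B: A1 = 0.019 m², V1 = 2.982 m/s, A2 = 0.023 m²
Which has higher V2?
V2(A) = 3.583 m/s, V2(B) = 2.463 m/s. Answer: A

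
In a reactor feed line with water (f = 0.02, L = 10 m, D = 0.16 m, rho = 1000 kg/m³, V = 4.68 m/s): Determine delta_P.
Formula: \Delta P = f \frac{L}{D} \frac{\rho V^2}{2}
delta_P = 0.02·(10/0.16)·0.5·1000·4.68²/1000 = 13.69 kPa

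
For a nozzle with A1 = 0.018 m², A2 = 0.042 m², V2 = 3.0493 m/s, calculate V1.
Formula: V_2 = \frac{A_1 V_1}{A_2}
Substituting knowns: 3.0493 = 0.018·V1/0.042
Solving for V1: V1 = 3.0493·0.042/0.018 = 7.115 m/s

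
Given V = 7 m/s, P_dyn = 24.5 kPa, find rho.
Formula: P_{dyn} = \frac{1}{2} \rho V^2
Substituting knowns: 24.5 = 0.5·rho·7²/1000
Solving for rho: rho = 2·(24.5·1000)/7² = 1000 kg/m³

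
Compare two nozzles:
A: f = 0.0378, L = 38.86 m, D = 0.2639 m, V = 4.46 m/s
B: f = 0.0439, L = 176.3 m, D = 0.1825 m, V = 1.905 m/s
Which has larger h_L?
h_L(A) = 5.643 m, h_L(B) = 7.844 m. Answer: B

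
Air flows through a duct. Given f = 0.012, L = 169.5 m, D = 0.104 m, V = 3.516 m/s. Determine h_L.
Formula: h_L = f \frac{L}{D} \frac{V^2}{2g}
h_L = 0.012·(169.5/0.104)·3.516²/(2·9.81) = 12.32 m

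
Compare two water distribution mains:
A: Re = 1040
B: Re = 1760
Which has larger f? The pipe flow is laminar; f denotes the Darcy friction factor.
f(A) = 0.06154, f(B) = 0.03636. Answer: A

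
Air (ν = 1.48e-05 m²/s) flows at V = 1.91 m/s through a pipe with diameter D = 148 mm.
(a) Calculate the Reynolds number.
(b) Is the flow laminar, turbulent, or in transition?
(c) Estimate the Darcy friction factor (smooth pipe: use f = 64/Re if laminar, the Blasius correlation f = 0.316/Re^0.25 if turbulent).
(a) Re = V·D/ν = 1.91·0.148/1.48e-05 = 19100
(b) Flow regime: turbulent (Re > 4000)
(c) Friction factor: f = 0.316/Re^0.25 = 0.316/19100^0.25 = 0.02688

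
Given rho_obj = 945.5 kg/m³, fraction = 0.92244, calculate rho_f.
Formula: f_{sub} = \frac{\rho_{obj}}{\rho_f}
Substituting knowns: 0.92244 = 945.5/rho_f
Solving for rho_f: rho_f = 945.5/0.92244 = 1025 kg/m³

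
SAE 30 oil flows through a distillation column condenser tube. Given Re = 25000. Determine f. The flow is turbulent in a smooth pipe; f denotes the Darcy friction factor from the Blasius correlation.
Formula: f = \frac{0.316}{Re^{0.25}}
f = 0.316/25000^0.25 = 0.02513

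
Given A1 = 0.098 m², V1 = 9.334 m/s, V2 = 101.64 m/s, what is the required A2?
Formula: V_2 = \frac{A_1 V_1}{A_2}
Substituting knowns: 101.64 = 0.098·9.334/A2
Solving for A2: A2 = 0.098·9.334/101.64 = 0.009 m²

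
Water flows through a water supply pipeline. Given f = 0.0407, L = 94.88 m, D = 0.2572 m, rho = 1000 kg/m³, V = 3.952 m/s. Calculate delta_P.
Formula: \Delta P = f \frac{L}{D} \frac{\rho V^2}{2}
delta_P = 0.0407·(94.88/0.2572)·0.5·1000·3.952²/1000 = 117.2 kPa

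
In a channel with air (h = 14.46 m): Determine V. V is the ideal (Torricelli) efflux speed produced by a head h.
Formula: V = \sqrt{2 g h}
V = √(2·9.81·14.46) = 16.84 m/s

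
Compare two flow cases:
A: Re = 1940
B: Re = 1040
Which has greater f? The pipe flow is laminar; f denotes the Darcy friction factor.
f(A) = 0.03299, f(B) = 0.06154. Answer: B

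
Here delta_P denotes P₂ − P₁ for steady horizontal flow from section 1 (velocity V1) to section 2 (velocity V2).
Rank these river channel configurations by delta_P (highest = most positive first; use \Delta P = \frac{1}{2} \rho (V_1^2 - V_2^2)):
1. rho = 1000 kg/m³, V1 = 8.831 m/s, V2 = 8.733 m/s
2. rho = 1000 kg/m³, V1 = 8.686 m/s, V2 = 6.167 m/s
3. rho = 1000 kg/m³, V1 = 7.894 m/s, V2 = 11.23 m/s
Case 1: delta_P = 0.8606 kPa
Case 2: delta_P = 18.71 kPa
Case 3: delta_P = -31.9 kPa
Ranking (highest first): 2, 1, 3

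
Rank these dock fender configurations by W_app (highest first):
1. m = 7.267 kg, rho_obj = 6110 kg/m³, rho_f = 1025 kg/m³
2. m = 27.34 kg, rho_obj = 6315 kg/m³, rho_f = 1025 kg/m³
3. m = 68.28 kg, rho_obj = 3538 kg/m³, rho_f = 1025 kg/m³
Case 1: W_app = 59.33 N
Case 2: W_app = 224.7 N
Case 3: W_app = 475.8 N
Ranking (highest first): 3, 2, 1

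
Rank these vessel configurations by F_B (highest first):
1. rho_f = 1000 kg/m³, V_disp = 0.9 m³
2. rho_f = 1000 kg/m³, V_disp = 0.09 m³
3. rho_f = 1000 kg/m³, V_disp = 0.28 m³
Case 1: F_B = 8829 N
Case 2: F_B = 882.9 N
Case 3: F_B = 2747 N
Ranking (highest first): 1, 3, 2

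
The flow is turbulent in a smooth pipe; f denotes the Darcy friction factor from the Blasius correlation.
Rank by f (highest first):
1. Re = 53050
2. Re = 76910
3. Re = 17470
Case 1: f = 0.02082
Case 2: f = 0.01898
Case 3: f = 0.02749
Ranking (highest first): 3, 1, 2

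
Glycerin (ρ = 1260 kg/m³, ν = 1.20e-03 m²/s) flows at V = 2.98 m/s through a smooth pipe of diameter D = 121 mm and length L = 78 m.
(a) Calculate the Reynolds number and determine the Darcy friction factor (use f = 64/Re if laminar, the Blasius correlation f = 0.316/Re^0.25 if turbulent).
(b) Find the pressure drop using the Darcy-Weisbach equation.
(a) Re = V·D/ν = 2.98·0.121/1.20e-03 = 300.48 → laminar (Re < 2300); f = 64/Re = 64/300.48 = 0.21299
(b) Darcy-Weisbach: ΔP = f·(L/D)·½ρV²/1000 = 0.21299·(78/0.121)·½·1260·2.98²/1000 = 768.1 kPa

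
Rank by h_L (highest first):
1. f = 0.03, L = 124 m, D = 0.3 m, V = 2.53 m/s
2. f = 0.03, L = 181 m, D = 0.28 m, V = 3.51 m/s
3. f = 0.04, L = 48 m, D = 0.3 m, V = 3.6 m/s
Case 1: h_L = 4.045 m
Case 2: h_L = 12.18 m
Case 3: h_L = 4.228 m
Ranking (highest first): 2, 3, 1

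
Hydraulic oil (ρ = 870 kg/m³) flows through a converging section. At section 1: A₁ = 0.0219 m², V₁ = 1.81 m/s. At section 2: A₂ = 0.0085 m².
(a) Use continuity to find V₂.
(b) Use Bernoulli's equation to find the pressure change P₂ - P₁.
(a) Continuity: A₁V₁=A₂V₂ -> V₂=A₁V₁/A₂=0.0219*1.81/0.0085=4.66 m/s
(b) Bernoulli: P₂-P₁=0.5*rho*(V₁^2-V₂^2)/1000=0.5*870*(1.81^2-4.66^2)/1000=-8.021 kPa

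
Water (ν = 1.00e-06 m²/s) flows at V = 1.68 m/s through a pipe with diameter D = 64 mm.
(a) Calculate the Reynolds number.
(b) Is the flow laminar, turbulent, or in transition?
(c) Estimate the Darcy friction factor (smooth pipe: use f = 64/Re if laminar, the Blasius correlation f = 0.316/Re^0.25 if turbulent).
(a) Re = V·D/ν = 1.68·0.064/1.00e-06 = 107520
(b) Flow regime: turbulent (Re > 4000)
(c) Friction factor: f = 0.316/Re^0.25 = 0.316/107520^0.25 = 0.01745 (Blasius is strictly valid for Re ≲ 1e5; used here as the smooth-pipe estimate the problem specifies)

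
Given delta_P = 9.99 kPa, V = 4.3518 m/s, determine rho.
Formula: V = \sqrt{\frac{2 \Delta P}{\rho}}
Substituting knowns: 4.3518 = √(2·(9.99·1000)/rho)
Solving for rho: rho = 2·(9.99·1000)/4.3518² = 1055 kg/m³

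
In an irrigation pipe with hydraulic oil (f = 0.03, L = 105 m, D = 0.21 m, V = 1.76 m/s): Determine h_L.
Formula: h_L = f \frac{L}{D} \frac{V^2}{2g}
h_L = 0.03·(105/0.21)·1.76²/(2·9.81) = 2.368 m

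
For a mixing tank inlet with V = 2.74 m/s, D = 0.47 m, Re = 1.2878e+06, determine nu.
Formula: Re = \frac{V D}{\nu}
Substituting knowns: 1.2878e+06 = 2.74·0.47/nu
Solving for nu: nu = 2.74·0.47/1.2878e+06 = 1.000e-06 m²/s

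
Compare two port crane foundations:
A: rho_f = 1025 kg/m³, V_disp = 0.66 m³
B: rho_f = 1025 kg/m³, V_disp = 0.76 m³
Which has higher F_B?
F_B(A) = 6636 N, F_B(B) = 7642 N. Answer: B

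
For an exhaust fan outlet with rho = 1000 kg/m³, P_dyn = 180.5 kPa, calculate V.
Formula: P_{dyn} = \frac{1}{2} \rho V^2
Substituting knowns: 180.5 = 0.5·1000·V²/1000
Solving for V: V = √(2·(180.5·1000)/1000) = 19 m/s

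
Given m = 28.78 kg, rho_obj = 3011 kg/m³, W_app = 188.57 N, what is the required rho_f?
Formula: W_{app} = mg\left(1 - \frac{\rho_f}{\rho_{obj}}\right)
Substituting knowns: 188.57 = 28.78·9.81·(1 − rho_f/3011)
Solving for rho_f: rho_f = 3011·(1 − 188.57/(28.78·9.81)) = 999.9 kg/m³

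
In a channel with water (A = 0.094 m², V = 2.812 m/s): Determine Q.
Formula: Q = A V
Q = 0.094·2.812·1000 = 264.3 L/s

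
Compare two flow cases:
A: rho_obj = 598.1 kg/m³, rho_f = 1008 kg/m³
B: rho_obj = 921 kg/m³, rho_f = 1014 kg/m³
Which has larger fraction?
fraction(A) = 0.5934, fraction(B) = 0.9083. Answer: B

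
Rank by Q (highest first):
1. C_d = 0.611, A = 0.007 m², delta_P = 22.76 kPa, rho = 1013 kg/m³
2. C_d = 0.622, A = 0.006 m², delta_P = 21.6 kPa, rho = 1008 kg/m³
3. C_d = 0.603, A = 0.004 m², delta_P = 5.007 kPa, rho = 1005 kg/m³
Case 1: Q = 28.67 L/s
Case 2: Q = 24.43 L/s
Case 3: Q = 7.614 L/s
Ranking (highest first): 1, 2, 3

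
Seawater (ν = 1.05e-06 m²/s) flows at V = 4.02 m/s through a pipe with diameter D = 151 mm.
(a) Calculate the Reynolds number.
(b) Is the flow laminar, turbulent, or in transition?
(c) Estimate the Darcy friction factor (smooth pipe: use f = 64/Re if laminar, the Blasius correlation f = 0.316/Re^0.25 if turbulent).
(a) Re = V·D/ν = 4.02·0.151/1.05e-06 = 578110
(b) Flow regime: turbulent (Re > 4000)
(c) Friction factor: f = 0.316/Re^0.25 = 0.316/578110^0.25 = 0.01146 (Blasius is strictly valid for Re ≲ 1e5; used here as the smooth-pipe estimate the problem specifies)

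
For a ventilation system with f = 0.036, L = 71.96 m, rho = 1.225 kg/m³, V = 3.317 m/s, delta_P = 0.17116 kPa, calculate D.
Formula: \Delta P = f \frac{L}{D} \frac{\rho V^2}{2}
Substituting knowns: 0.17116 = 0.036·(71.96/D)·0.5·1.225·3.317²/1000
Solving for D: D = 0.036·71.96·0.5·1.225·3.317²/(0.17116·1000) = 0.102 m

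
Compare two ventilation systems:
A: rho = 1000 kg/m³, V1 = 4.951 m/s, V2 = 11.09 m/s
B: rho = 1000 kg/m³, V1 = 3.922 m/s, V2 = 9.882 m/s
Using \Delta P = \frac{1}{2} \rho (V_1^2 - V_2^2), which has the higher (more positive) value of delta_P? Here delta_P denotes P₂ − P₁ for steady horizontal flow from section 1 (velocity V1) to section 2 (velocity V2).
delta_P(A) = -49.24 kPa, delta_P(B) = -41.14 kPa. Answer: B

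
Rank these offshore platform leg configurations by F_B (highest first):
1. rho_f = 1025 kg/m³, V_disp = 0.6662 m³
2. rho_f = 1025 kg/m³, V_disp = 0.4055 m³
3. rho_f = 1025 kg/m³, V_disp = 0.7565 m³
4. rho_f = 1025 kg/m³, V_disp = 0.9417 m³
Case 1: F_B = 6699 N
Case 2: F_B = 4077 N
Case 3: F_B = 7607 N
Case 4: F_B = 9469 N
Ranking (highest first): 4, 3, 1, 2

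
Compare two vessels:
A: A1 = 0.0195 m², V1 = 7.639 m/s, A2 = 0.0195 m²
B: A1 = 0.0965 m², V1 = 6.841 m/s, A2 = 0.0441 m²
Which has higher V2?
V2(A) = 7.639 m/s, V2(B) = 14.97 m/s. Answer: B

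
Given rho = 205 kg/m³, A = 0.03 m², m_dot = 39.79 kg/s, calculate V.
Formula: \dot{m} = \rho A V
Substituting knowns: 39.79 = 205·0.03·V
Solving for V: V = 39.79/(205·0.03) = 6.47 m/s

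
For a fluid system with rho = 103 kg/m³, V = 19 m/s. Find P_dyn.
Formula: P_{dyn} = \frac{1}{2} \rho V^2
P_dyn = 0.5·103·19²/1000 = 18.59 kPa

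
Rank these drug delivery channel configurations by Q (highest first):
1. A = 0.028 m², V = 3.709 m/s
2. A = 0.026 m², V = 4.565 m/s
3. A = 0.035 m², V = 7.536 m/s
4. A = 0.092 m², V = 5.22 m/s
Case 1: Q = 103.9 L/s
Case 2: Q = 118.7 L/s
Case 3: Q = 263.8 L/s
Case 4: Q = 480.2 L/s
Ranking (highest first): 4, 3, 2, 1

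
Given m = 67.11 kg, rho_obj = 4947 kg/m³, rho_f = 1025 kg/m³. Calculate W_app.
Formula: W_{app} = mg\left(1 - \frac{\rho_f}{\rho_{obj}}\right)
W_app = 67.11·9.81·(1 − 1025/4947) = 521.9 N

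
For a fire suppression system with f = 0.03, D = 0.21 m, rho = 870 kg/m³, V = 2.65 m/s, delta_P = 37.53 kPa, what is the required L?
Formula: \Delta P = f \frac{L}{D} \frac{\rho V^2}{2}
Substituting knowns: 37.53 = 0.03·(L/0.21)·0.5·870·2.65²/1000
Solving for L: L = (37.53·1000)·0.21/(0.03·0.5·870·2.65²) = 86 m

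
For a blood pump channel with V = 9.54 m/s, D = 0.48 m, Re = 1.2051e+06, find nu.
Formula: Re = \frac{V D}{\nu}
Substituting knowns: 1.2051e+06 = 9.54·0.48/nu
Solving for nu: nu = 9.54·0.48/1.2051e+06 = 3.800e-06 m²/s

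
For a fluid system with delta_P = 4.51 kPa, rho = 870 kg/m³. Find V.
Formula: V = \sqrt{\frac{2 \Delta P}{\rho}}
V = √(2·(4.51·1000)/870) = 3.22 m/s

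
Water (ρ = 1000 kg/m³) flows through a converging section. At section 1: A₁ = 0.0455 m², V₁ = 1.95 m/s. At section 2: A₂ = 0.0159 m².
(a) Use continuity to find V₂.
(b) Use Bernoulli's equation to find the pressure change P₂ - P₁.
(a) Continuity: A₁V₁=A₂V₂ -> V₂=A₁V₁/A₂=0.0455*1.95/0.0159=5.58 m/s
(b) Bernoulli: P₂-P₁=0.5*rho*(V₁^2-V₂^2)/1000=0.5*1000*(1.95^2-5.58^2)/1000=-13.67 kPa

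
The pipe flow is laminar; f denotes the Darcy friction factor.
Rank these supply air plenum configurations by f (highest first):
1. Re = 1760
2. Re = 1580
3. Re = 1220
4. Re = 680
Case 1: f = 0.03636
Case 2: f = 0.04051
Case 3: f = 0.05246
Case 4: f = 0.09412
Ranking (highest first): 4, 3, 2, 1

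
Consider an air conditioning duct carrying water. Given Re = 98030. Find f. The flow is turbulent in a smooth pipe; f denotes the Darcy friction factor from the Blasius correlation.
Formula: f = \frac{0.316}{Re^{0.25}}
f = 0.316/98030^0.25 = 0.01786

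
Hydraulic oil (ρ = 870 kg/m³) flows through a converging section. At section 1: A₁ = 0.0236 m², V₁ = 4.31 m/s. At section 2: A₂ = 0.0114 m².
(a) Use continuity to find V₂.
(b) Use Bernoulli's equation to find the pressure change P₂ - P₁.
(a) Continuity: A₁V₁=A₂V₂ -> V₂=A₁V₁/A₂=0.0236*4.31/0.0114=8.92 m/s
(b) Bernoulli: P₂-P₁=0.5*rho*(V₁^2-V₂^2)/1000=0.5*870*(4.31^2-8.92^2)/1000=-26.53 kPa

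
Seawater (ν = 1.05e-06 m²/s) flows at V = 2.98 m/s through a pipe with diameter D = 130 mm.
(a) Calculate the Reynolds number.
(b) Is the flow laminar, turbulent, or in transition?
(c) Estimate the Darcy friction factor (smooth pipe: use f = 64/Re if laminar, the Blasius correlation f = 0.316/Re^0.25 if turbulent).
(a) Re = V·D/ν = 2.98·0.13/1.05e-06 = 368950
(b) Flow regime: turbulent (Re > 4000)
(c) Friction factor: f = 0.316/Re^0.25 = 0.316/368950^0.25 = 0.01282 (Blasius is strictly valid for Re ≲ 1e5; used here as the smooth-pipe estimate the problem specifies)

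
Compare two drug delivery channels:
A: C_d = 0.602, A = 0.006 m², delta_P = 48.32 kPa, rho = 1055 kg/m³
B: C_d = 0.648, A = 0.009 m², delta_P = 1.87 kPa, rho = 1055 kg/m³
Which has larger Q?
Q(A) = 34.57 L/s, Q(B) = 10.98 L/s. Answer: A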